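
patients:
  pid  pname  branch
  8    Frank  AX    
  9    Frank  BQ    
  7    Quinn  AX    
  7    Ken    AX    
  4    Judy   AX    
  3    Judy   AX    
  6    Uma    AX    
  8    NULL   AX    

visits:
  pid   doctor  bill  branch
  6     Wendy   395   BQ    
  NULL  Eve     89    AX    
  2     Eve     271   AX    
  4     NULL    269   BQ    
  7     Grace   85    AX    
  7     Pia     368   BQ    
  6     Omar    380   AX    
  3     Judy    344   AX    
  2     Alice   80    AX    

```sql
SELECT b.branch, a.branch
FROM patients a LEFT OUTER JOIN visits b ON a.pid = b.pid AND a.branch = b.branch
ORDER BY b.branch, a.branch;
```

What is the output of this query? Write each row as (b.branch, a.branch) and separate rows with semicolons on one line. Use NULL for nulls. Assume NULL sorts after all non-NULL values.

LEFT JOIN keeps every row from `patients`; unmatched rows get NULL for `visits`'s columns.
Matching on a.pid = b.pid AND a.branch = b.branch. A NULL in a compared column never satisfies the condition.
Matched pairs: 4; unmatched a rows kept: 4.

(AX, AX); (AX, AX); (AX, AX); (AX, AX); (NULL, AX); (NULL, AX); (NULL, AX); (NULL, BQ)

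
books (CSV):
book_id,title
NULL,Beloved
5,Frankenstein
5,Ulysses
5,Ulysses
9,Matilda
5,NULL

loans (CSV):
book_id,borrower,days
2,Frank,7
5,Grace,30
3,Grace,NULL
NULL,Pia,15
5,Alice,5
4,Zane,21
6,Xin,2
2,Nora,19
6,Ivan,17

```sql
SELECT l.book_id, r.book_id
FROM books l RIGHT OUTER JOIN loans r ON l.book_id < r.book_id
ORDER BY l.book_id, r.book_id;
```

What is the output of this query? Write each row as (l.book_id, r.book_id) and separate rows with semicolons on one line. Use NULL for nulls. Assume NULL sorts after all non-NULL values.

RIGHT JOIN keeps every row from `loans`; unmatched rows get NULL for `books`'s columns.
Matching on l.book_id < r.book_id. A NULL in a compared column never satisfies the condition.
- l[0] book_id=NULL → no match.
- l[1] book_id=5 → 2 match(es) in r → 2 row(s).
- l[2] book_id=5 → 2 match(es) in r → 2 row(s).
- l[3] book_id=5 → 2 match(es) in r → 2 row(s).
- l[4] book_id=9 → no match.
- l[5] book_id=5 → 2 match(es) in r → 2 row(s).
- 7 row(s) from r found no l partner → padded with NULL.

(5, 6); (5, 6); (5, 6); (5, 6); (5, 6); (5, 6); (5, 6); (5, 6); (NULL, 2); (NULL, 2); (NULL, 3); (NULL, 4); (NULL, 5); (NULL, 5); (NULL, NULL)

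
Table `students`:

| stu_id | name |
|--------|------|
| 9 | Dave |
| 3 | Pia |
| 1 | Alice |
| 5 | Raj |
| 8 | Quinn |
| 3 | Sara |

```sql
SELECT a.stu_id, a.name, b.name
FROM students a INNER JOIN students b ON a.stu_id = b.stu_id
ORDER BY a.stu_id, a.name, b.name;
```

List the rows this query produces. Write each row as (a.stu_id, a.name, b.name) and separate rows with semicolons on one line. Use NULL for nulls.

(1, Alice, Alice); (3, Pia, Pia); (3, Pia, Sara); (3, Sara, Pia); (3, Sara, Sara); (5, Raj, Raj); (8, Quinn, Quinn); (9, Dave, Dave)

INNER JOIN keeps only pairs where the ON condition holds.
Matching on a.stu_id = b.stu_id.
Matched pairs: 8.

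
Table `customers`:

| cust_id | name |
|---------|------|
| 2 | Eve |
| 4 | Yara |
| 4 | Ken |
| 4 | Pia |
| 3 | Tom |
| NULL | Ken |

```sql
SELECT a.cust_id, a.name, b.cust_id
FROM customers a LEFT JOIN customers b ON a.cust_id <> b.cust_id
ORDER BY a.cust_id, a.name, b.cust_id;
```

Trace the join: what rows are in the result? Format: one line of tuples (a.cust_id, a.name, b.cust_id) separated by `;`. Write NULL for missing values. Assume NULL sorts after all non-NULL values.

LEFT JOIN keeps every row from `customers a`; unmatched rows get NULL for `customers b`'s columns.
Matching on a.cust_id <> b.cust_id. A NULL in a compared column never satisfies the condition.
Matched pairs: 14; unmatched a rows kept: 1.

(2, Eve, 3); (2, Eve, 4); (2, Eve, 4); (2, Eve, 4); (3, Tom, 2); (3, Tom, 4); (3, Tom, 4); (3, Tom, 4); (4, Ken, 2); (4, Ken, 3); (4, Pia, 2); (4, Pia, 3); (4, Yara, 2); (4, Yara, 3); (NULL, Ken, NULL)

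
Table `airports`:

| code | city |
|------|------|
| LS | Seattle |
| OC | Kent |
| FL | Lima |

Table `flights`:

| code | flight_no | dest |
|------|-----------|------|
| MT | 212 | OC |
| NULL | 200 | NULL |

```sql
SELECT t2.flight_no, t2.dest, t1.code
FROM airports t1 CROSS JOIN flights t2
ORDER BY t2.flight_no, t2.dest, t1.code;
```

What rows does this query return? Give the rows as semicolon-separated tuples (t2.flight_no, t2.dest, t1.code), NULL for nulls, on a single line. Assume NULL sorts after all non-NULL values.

(200, NULL, FL); (200, NULL, LS); (200, NULL, OC); (212, OC, FL); (212, OC, LS); (212, OC, OC)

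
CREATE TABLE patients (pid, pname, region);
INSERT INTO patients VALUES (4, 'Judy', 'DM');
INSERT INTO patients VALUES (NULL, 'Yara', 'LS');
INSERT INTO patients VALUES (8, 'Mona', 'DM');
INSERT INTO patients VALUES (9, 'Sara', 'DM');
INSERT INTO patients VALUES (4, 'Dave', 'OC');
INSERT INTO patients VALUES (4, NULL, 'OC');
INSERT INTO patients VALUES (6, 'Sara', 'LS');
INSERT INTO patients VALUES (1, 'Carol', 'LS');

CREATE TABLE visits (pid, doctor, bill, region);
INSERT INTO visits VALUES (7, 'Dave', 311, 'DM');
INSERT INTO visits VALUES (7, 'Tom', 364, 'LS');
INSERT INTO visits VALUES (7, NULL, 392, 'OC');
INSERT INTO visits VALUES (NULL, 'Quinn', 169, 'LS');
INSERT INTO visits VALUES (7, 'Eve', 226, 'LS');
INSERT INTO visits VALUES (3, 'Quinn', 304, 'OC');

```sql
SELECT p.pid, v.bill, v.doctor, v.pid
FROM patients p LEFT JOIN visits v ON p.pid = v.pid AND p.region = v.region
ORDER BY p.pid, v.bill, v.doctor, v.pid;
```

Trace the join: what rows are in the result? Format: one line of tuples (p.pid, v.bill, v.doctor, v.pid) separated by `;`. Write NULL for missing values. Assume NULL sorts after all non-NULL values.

LEFT JOIN keeps every row from `patients`; unmatched rows get NULL for `visits`'s columns.
Matching on p.pid = v.pid AND p.region = v.region. A NULL in a compared column never satisfies the condition.
Matched pairs: 0; unmatched p rows kept: 8.

(1, NULL, NULL, NULL); (4, NULL, NULL, NULL); (4, NULL, NULL, NULL); (4, NULL, NULL, NULL); (6, NULL, NULL, NULL); (8, NULL, NULL, NULL); (9, NULL, NULL, NULL); (NULL, NULL, NULL, NULL)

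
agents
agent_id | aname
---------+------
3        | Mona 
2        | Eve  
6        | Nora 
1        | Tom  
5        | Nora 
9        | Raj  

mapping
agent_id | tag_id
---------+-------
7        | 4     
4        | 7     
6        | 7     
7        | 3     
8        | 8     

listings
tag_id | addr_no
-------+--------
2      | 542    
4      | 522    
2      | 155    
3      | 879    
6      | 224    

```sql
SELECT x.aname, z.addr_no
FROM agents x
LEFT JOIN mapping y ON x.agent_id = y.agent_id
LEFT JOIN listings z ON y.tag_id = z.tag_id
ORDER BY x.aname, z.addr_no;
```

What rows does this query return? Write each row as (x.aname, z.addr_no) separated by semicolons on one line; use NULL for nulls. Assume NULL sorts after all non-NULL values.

(Eve, NULL); (Mona, NULL); (Nora, NULL); (Nora, NULL); (Raj, NULL); (Tom, NULL)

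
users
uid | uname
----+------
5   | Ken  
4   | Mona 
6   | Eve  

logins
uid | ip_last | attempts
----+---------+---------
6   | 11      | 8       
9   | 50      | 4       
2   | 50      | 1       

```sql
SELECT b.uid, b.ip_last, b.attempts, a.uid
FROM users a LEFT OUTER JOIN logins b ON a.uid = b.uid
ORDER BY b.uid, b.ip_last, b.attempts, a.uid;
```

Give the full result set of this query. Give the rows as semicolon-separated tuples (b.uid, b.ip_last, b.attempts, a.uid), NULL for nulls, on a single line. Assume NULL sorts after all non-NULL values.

(6, 11, 8, 6); (NULL, NULL, NULL, 4); (NULL, NULL, NULL, 5)

LEFT JOIN keeps every row from `users`; unmatched rows get NULL for `logins`'s columns.
Matching on a.uid = b.uid.
- a[0] uid=5 → no match; kept with NULLs on the b side.
- a[1] uid=4 → no match; kept with NULLs on the b side.
- a[2] uid=6 → 1 match(es) in b → 1 row(s).
After projecting and ordering:
b.uid | b.ip_last | b.attempts | a.uid
6 | 11 | 8 | 6
NULL | NULL | NULL | 4
NULL | NULL | NULL | 5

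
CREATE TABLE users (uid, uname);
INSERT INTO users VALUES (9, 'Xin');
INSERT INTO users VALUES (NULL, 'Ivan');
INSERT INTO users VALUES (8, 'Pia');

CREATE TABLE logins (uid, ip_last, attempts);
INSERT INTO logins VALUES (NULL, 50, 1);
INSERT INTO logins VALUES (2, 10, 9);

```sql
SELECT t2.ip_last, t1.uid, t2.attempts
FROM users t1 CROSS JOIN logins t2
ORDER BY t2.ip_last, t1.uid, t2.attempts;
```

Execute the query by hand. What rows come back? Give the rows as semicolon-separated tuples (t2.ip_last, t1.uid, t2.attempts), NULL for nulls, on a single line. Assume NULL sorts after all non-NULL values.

CROSS JOIN pairs every row of `users` with every row of `logins`: 3 × 2 = 6 rows.
After projecting and ordering:
t2.ip_last | t1.uid | t2.attempts
10 | 8 | 9
10 | 9 | 9
10 | NULL | 9
50 | 8 | 1
50 | 9 | 1
50 | NULL | 1

(10, 8, 9); (10, 9, 9); (10, NULL, 9); (50, 8, 1); (50, 9, 1); (50, NULL, 1)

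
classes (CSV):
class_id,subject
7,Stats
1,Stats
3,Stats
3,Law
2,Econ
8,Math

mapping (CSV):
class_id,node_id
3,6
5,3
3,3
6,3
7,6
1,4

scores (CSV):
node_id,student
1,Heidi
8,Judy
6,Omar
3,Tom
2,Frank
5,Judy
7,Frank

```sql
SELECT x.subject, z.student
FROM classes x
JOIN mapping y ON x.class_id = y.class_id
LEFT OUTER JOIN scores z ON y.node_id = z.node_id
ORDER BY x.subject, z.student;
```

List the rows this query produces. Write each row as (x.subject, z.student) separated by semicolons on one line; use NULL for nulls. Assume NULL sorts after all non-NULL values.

Step 1 — x INNER JOIN y on class_id → 6 row(s).
Then LEFT JOIN `scores z` on node_id: each of those 6 rows is kept; rows whose y.node_id has no match in z get NULL for z's columns.

(Law, Omar); (Law, Tom); (Stats, Omar); (Stats, Omar); (Stats, Tom); (Stats, NULL)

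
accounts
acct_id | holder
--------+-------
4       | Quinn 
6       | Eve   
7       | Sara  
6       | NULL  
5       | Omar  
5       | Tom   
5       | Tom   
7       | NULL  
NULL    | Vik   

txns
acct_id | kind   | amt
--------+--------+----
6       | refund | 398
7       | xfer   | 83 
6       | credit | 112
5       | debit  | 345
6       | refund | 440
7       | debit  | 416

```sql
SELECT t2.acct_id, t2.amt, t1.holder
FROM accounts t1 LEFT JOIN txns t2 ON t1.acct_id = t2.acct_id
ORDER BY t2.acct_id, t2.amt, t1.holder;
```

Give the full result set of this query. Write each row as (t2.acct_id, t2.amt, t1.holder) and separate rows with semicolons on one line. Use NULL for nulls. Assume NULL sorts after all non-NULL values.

LEFT JOIN keeps every row from `accounts`; unmatched rows get NULL for `txns`'s columns.
Matching on t1.acct_id = t2.acct_id. A NULL in a compared column never satisfies the condition.
- acct_id=4: no t2 row matches, row kept with t2 columns NULL.
- acct_id=6: 3 matching t2 row(s), so 3 row(s) emitted.
- acct_id=7: 2 matching t2 row(s), so 2 row(s) emitted.
- acct_id=6: 3 matching t2 row(s), so 3 row(s) emitted.
- acct_id=5: 1 matching t2 row(s), so 1 row(s) emitted.
- acct_id=5: 1 matching t2 row(s), so 1 row(s) emitted.
- acct_id=5: 1 matching t2 row(s), so 1 row(s) emitted.
- acct_id=7: 2 matching t2 row(s), so 2 row(s) emitted.
- acct_id=NULL: no t2 row matches, row kept with t2 columns NULL.

(5, 345, Omar); (5, 345, Tom); (5, 345, Tom); (6, 112, Eve); (6, 112, NULL); (6, 398, Eve); (6, 398, NULL); (6, 440, Eve); (6, 440, NULL); (7, 83, Sara); (7, 83, NULL); (7, 416, Sara); (7, 416, NULL); (NULL, NULL, Quinn); (NULL, NULL, Vik)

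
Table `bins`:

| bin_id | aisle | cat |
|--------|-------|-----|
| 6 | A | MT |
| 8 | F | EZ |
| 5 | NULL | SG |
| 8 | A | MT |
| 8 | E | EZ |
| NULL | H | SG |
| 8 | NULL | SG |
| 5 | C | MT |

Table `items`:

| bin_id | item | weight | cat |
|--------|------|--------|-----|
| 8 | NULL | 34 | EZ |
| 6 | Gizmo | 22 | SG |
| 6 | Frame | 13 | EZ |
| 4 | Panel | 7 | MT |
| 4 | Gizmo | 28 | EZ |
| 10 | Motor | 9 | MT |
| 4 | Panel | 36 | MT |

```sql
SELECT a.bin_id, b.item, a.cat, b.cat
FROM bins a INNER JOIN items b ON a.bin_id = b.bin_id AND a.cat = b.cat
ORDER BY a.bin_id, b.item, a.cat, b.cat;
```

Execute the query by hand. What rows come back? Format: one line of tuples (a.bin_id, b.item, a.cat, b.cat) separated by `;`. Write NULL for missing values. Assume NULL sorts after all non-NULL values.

(8, NULL, EZ, EZ); (8, NULL, EZ, EZ)

INNER JOIN keeps only pairs where the ON condition holds.
Matching on a.bin_id = b.bin_id AND a.cat = b.cat. A NULL in a compared column never satisfies the condition.
- bin_id=6, cat=MT: no matching b row, dropped.
- bin_id=8, cat=EZ: 1 matching b row(s), so 1 row(s) emitted.
- bin_id=5, cat=SG: no matching b row, dropped.
- bin_id=8, cat=MT: no matching b row, dropped.
- bin_id=8, cat=EZ: 1 matching b row(s), so 1 row(s) emitted.
- bin_id=NULL, cat=SG: no matching b row, dropped.
- bin_id=8, cat=SG: no matching b row, dropped.
- bin_id=5, cat=MT: no matching b row, dropped.
After projecting and ordering:
a.bin_id | b.item | a.cat | b.cat
8 | NULL | EZ | EZ
8 | NULL | EZ | EZ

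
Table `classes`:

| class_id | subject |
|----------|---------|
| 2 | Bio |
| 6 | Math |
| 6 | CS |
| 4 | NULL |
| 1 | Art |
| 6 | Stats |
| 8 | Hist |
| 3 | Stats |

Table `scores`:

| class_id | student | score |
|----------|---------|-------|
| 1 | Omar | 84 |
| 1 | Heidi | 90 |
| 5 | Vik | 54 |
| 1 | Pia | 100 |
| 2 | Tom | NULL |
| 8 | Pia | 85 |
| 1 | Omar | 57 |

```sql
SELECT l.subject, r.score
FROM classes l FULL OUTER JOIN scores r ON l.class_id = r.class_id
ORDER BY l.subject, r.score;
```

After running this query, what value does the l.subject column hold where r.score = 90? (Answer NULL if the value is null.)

FULL OUTER JOIN keeps every row from both sides; unmatched rows get NULL for the other side's columns.
Matching on l.class_id = r.class_id.
- l (class_id=2) pairs with 1 row(s) of r.
- l (class_id=6) has no partner → padded with NULL.
- l (class_id=6) has no partner → padded with NULL.
- l (class_id=4) has no partner → padded with NULL.
- l (class_id=1) pairs with 4 row(s) of r.
- l (class_id=6) has no partner → padded with NULL.
- l (class_id=8) pairs with 1 row(s) of r.
- l (class_id=3) has no partner → padded with NULL.
- 1 row(s) from r found no l partner → padded with NULL.

Art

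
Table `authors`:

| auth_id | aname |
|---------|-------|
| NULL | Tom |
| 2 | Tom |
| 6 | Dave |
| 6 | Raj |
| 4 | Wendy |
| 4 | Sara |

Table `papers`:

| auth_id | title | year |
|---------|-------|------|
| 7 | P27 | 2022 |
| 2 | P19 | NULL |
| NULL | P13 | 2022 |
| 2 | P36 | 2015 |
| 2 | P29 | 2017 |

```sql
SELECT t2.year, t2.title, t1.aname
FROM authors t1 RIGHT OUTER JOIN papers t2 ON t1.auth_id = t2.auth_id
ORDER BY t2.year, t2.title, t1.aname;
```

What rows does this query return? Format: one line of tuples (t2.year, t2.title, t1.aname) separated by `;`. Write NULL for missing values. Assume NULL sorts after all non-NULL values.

RIGHT JOIN keeps every row from `papers`; unmatched rows get NULL for `authors`'s columns.
Matching on t1.auth_id = t2.auth_id. A NULL in a compared column never satisfies the condition.
- auth_id=NULL: no matching t2 row.
- auth_id=2: 3 matching t2 row(s), so 3 row(s) emitted.
- auth_id=6: no matching t2 row.
- auth_id=6: no matching t2 row.
- auth_id=4: no matching t2 row.
- auth_id=4: no matching t2 row.
- 2 row(s) from t2 found no t1 partner → padded with NULL.
After projecting and ordering:
t2.year | t2.title | t1.aname
2015 | P36 | Tom
2017 | P29 | Tom
2022 | P13 | NULL
2022 | P27 | NULL
NULL | P19 | Tom

(2015, P36, Tom); (2017, P29, Tom); (2022, P13, NULL); (2022, P27, NULL); (NULL, P19, Tom)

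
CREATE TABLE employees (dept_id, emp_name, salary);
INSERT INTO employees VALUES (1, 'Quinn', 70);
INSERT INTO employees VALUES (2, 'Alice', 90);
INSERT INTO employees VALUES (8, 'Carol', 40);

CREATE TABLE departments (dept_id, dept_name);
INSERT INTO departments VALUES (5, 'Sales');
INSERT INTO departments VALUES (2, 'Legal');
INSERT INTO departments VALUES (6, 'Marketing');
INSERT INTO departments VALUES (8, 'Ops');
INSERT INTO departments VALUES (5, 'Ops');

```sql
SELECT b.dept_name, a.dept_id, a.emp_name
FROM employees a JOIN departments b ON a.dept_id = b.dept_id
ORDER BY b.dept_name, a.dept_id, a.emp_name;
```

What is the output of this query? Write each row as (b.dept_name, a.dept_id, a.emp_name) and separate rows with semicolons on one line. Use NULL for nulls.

(Legal, 2, Alice); (Ops, 8, Carol)

INNER JOIN keeps only pairs where the ON condition holds.
Matching on a.dept_id = b.dept_id.
Matched pairs: 2.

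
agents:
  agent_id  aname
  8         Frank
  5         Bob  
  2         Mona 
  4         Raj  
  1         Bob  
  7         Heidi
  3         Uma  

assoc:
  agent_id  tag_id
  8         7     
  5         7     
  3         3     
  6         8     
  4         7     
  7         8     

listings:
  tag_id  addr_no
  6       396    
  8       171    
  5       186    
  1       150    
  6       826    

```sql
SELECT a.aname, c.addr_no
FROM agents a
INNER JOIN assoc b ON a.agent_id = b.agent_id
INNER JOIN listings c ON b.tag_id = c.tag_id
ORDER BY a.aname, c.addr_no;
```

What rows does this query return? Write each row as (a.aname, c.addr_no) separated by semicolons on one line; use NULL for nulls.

(Heidi, 171)

Evaluate left to right. First `agents a INNER JOIN assoc b` on agent_id: 5 row(s).
Then INNER JOIN `listings c` on tag_id: keep only rows whose b.tag_id appears in c.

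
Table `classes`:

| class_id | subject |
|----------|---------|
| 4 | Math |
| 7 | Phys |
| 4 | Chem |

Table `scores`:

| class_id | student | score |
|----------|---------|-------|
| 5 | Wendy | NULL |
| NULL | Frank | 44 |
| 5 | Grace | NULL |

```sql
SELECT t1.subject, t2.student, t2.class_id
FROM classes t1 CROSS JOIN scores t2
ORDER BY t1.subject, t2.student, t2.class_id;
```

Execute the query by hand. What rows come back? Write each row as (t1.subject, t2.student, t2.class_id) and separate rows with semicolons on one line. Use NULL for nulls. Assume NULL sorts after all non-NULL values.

CROSS JOIN pairs every row of `classes` with every row of `scores`: 3 × 3 = 9 rows.
After projecting and ordering:
t1.subject | t2.student | t2.class_id
Chem | Frank | NULL
Chem | Grace | 5
Chem | Wendy | 5
Math | Frank | NULL
Math | Grace | 5
Math | Wendy | 5
Phys | Frank | NULL
Phys | Grace | 5
Phys | Wendy | 5

(Chem, Frank, NULL); (Chem, Grace, 5); (Chem, Wendy, 5); (Math, Frank, NULL); (Math, Grace, 5); (Math, Wendy, 5); (Phys, Frank, NULL); (Phys, Grace, 5); (Phys, Wendy, 5)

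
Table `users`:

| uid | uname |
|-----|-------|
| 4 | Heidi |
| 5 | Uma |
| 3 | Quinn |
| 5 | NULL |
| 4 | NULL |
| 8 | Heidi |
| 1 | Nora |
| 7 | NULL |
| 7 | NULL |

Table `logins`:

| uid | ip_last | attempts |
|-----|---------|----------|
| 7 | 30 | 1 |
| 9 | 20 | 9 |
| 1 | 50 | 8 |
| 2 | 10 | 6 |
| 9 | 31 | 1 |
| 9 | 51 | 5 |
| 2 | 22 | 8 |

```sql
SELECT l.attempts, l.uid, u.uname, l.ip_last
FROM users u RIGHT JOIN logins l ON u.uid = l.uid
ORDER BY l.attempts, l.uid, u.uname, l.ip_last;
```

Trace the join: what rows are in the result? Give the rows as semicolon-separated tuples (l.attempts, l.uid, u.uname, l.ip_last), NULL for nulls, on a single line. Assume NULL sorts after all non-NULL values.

(1, 7, NULL, 30); (1, 7, NULL, 30); (1, 9, NULL, 31); (5, 9, NULL, 51); (6, 2, NULL, 10); (8, 1, Nora, 50); (8, 2, NULL, 22); (9, 9, NULL, 20)

RIGHT JOIN keeps every row from `logins`; unmatched rows get NULL for `users`'s columns.
Matching on u.uid = l.uid.
Matched pairs: 3; unmatched l rows kept: 5.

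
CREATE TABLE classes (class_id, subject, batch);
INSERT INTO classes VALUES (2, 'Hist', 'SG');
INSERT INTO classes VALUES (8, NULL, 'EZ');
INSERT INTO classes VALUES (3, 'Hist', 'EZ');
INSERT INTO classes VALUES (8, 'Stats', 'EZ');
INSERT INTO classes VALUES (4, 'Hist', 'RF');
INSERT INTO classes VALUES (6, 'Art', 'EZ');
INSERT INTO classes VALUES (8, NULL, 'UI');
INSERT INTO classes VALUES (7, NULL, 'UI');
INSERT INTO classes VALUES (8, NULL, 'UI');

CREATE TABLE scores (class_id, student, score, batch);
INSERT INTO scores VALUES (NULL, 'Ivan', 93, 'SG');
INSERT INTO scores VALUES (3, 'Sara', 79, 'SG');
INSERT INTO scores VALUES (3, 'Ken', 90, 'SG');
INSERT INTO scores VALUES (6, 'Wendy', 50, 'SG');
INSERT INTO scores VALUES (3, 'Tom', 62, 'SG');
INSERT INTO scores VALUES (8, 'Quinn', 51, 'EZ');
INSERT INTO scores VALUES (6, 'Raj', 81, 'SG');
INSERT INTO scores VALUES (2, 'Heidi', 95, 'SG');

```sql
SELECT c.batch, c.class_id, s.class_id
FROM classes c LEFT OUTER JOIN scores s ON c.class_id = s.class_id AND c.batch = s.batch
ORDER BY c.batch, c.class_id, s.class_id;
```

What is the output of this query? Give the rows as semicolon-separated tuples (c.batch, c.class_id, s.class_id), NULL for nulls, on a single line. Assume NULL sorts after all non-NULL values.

(EZ, 3, NULL); (EZ, 6, NULL); (EZ, 8, 8); (EZ, 8, 8); (RF, 4, NULL); (SG, 2, 2); (UI, 7, NULL); (UI, 8, NULL); (UI, 8, NULL)

LEFT JOIN keeps every row from `classes`; unmatched rows get NULL for `scores`'s columns.
Matching on c.class_id = s.class_id AND c.batch = s.batch. A NULL in a compared column never satisfies the condition.
Matched pairs: 3; unmatched c rows kept: 6.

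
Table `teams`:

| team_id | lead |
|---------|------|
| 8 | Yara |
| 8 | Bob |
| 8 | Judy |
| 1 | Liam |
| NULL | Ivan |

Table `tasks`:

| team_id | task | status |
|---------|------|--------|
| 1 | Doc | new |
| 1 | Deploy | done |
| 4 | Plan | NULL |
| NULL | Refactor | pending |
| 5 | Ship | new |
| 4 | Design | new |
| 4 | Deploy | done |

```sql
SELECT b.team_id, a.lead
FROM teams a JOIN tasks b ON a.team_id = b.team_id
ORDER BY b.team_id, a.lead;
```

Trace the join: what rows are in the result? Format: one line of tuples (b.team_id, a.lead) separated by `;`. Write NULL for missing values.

(1, Liam); (1, Liam)

INNER JOIN keeps only pairs where the ON condition holds.
Matching on a.team_id = b.team_id. A NULL in a compared column never satisfies the condition.
Matched pairs: 2.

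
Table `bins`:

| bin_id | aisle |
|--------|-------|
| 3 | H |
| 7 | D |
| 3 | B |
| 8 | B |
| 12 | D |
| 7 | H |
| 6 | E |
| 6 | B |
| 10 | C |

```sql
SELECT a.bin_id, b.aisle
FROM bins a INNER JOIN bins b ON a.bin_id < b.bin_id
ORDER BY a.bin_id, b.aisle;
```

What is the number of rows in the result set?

33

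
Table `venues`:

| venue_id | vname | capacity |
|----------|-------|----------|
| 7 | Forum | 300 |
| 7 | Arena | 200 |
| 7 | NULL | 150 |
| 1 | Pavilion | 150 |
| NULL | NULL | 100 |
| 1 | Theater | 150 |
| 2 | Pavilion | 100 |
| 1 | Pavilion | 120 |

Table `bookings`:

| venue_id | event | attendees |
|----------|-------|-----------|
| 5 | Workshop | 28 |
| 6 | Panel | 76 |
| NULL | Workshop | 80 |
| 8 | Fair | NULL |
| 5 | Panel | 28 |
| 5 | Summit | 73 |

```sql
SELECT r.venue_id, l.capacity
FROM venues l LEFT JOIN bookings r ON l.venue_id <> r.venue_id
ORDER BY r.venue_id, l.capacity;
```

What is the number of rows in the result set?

36

LEFT JOIN keeps every row from `venues`; unmatched rows get NULL for `bookings`'s columns.
Matching on l.venue_id <> r.venue_id. A NULL in a compared column never satisfies the condition.
- venue_id=7: 5 matching r row(s), so 5 row(s) emitted.
- venue_id=7: 5 matching r row(s), so 5 row(s) emitted.
- venue_id=7: 5 matching r row(s), so 5 row(s) emitted.
- venue_id=1: 5 matching r row(s), so 5 row(s) emitted.
- venue_id=NULL: no r row matches, row kept with r columns NULL.
- venue_id=1: 5 matching r row(s), so 5 row(s) emitted.
- venue_id=2: 5 matching r row(s), so 5 row(s) emitted.
- venue_id=1: 5 matching r row(s), so 5 row(s) emitted.
Total: 35 matched + 1 padded = 36 rows.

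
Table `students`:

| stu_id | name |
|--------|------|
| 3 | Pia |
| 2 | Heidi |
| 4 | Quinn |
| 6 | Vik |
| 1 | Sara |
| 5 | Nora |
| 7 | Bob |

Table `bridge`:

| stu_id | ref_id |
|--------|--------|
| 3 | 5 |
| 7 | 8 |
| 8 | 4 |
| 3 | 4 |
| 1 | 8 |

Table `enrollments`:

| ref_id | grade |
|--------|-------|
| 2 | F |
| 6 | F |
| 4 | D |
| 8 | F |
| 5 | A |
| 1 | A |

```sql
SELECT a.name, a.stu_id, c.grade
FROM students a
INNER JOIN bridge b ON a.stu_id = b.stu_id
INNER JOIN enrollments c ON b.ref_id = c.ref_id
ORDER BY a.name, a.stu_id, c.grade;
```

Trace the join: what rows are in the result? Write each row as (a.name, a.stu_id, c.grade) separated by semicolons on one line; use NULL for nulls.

Evaluate left to right. First `students a INNER JOIN bridge b` on stu_id: 4 row(s).
Then INNER JOIN `enrollments c` on ref_id: keep only rows whose b.ref_id appears in c.

(Bob, 7, F); (Pia, 3, A); (Pia, 3, D); (Sara, 1, F)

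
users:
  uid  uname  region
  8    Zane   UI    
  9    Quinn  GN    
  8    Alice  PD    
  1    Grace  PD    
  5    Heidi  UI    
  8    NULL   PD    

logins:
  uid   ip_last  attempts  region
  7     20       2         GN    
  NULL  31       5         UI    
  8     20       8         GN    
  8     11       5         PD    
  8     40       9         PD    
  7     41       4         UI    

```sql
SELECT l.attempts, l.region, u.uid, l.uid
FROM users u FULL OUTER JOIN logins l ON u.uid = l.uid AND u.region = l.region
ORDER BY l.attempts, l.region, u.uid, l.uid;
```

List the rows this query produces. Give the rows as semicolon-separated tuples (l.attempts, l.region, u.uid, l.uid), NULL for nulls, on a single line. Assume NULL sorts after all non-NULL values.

(2, GN, NULL, 7); (4, UI, NULL, 7); (5, PD, 8, 8); (5, PD, 8, 8); (5, UI, NULL, NULL); (8, GN, NULL, 8); (9, PD, 8, 8); (9, PD, 8, 8); (NULL, NULL, 1, NULL); (NULL, NULL, 5, NULL); (NULL, NULL, 8, NULL); (NULL, NULL, 9, NULL)

FULL OUTER JOIN keeps every row from both sides; unmatched rows get NULL for the other side's columns.
Matching on u.uid = l.uid AND u.region = l.region. A NULL in a compared column never satisfies the condition.
- u (uid=8, region=UI) has no partner → padded with NULL.
- u (uid=9, region=GN) has no partner → padded with NULL.
- u (uid=8, region=PD) pairs with 2 row(s) of l.
- u (uid=1, region=PD) has no partner → padded with NULL.
- u (uid=5, region=UI) has no partner → padded with NULL.
- u (uid=8, region=PD) pairs with 2 row(s) of l.
- plus 4 unmatched l row(s), each kept with NULL u columns.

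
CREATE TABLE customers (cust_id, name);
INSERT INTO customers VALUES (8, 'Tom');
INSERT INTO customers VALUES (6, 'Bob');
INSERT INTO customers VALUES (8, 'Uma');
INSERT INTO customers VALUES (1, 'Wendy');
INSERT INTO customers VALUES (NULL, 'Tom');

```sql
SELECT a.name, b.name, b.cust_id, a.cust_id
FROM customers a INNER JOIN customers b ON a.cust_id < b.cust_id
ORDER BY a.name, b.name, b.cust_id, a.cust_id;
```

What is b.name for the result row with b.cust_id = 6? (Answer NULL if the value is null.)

INNER JOIN keeps only pairs where the ON condition holds.
Matching on a.cust_id < b.cust_id. A NULL in a compared column never satisfies the condition.
Matched pairs: 5.

Bob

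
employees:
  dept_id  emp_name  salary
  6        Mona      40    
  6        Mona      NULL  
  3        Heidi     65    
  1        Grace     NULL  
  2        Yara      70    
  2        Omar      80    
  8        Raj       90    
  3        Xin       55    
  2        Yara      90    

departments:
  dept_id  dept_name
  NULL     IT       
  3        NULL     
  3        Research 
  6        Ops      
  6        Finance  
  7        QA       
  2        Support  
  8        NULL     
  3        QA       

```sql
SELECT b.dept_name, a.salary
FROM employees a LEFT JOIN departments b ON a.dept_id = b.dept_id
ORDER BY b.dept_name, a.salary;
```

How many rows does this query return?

LEFT JOIN keeps every row from `employees`; unmatched rows get NULL for `departments`'s columns.
Matching on a.dept_id = b.dept_id. A NULL in a compared column never satisfies the condition.
- a[0] dept_id=6 → 2 match(es) in b → 2 row(s).
- a[1] dept_id=6 → 2 match(es) in b → 2 row(s).
- a[2] dept_id=3 → 3 match(es) in b → 3 row(s).
- a[3] dept_id=1 → no match; kept with NULLs on the b side.
- a[4] dept_id=2 → 1 match(es) in b → 1 row(s).
- a[5] dept_id=2 → 1 match(es) in b → 1 row(s).
- a[6] dept_id=8 → 1 match(es) in b → 1 row(s).
- a[7] dept_id=3 → 3 match(es) in b → 3 row(s).
- a[8] dept_id=2 → 1 match(es) in b → 1 row(s).
Total: 14 matched + 1 padded = 15 rows.

15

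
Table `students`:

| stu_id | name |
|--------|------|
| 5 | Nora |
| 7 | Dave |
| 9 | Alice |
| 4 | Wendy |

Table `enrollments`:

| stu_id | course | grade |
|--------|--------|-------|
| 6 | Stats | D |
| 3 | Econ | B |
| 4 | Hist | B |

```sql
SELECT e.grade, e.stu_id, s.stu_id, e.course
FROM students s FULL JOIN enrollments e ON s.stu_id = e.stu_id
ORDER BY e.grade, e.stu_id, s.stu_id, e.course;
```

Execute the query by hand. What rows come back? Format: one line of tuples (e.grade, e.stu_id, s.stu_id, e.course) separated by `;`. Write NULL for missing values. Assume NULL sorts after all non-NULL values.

(B, 3, NULL, Econ); (B, 4, 4, Hist); (D, 6, NULL, Stats); (NULL, NULL, 5, NULL); (NULL, NULL, 7, NULL); (NULL, NULL, 9, NULL)

FULL OUTER JOIN keeps every row from both sides; unmatched rows get NULL for the other side's columns.
Matching on s.stu_id = e.stu_id.
Matched pairs: 1; unmatched s rows kept: 3; unmatched e rows kept: 2.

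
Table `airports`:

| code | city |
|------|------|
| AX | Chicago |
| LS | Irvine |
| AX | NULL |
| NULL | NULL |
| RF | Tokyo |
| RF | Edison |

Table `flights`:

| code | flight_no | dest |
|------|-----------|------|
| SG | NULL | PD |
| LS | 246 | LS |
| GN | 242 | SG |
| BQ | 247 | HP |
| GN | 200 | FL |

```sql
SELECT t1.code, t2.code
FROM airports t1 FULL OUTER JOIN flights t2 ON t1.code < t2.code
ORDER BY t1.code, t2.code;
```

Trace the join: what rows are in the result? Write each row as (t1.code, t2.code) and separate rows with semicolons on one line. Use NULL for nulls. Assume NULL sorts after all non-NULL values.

(AX, BQ); (AX, BQ); (AX, GN); (AX, GN); (AX, GN); (AX, GN); (AX, LS); (AX, LS); (AX, SG); (AX, SG); (LS, SG); (RF, SG); (RF, SG); (NULL, NULL)

FULL OUTER JOIN keeps every row from both sides; unmatched rows get NULL for the other side's columns.
Matching on t1.code < t2.code. A NULL in a compared column never satisfies the condition.
Matched pairs: 13; unmatched t1 rows kept: 1; unmatched t2 rows kept: 0.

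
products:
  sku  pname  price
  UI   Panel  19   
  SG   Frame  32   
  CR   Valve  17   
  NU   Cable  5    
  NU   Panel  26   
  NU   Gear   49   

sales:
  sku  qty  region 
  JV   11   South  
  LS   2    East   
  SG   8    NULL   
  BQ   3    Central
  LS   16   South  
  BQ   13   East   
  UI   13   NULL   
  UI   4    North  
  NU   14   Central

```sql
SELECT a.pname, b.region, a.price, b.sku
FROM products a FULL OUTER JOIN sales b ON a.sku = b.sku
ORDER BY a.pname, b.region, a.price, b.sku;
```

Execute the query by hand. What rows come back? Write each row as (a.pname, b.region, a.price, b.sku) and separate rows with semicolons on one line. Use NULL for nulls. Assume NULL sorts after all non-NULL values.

FULL OUTER JOIN keeps every row from both sides; unmatched rows get NULL for the other side's columns.
Matching on a.sku = b.sku.
- sku=UI: 2 matching b row(s), so 2 row(s) emitted.
- sku=SG: 1 matching b row(s), so 1 row(s) emitted.
- sku=CR: no b row matches, row kept with b columns NULL.
- sku=NU: 1 matching b row(s), so 1 row(s) emitted.
- sku=NU: 1 matching b row(s), so 1 row(s) emitted.
- sku=NU: 1 matching b row(s), so 1 row(s) emitted.
- plus 5 unmatched b row(s), each kept with NULL a columns.

(Cable, Central, 5, NU); (Frame, NULL, 32, SG); (Gear, Central, 49, NU); (Panel, Central, 26, NU); (Panel, North, 19, UI); (Panel, NULL, 19, UI); (Valve, NULL, 17, NULL); (NULL, Central, NULL, BQ); (NULL, East, NULL, BQ); (NULL, East, NULL, LS); (NULL, South, NULL, JV); (NULL, South, NULL, LS)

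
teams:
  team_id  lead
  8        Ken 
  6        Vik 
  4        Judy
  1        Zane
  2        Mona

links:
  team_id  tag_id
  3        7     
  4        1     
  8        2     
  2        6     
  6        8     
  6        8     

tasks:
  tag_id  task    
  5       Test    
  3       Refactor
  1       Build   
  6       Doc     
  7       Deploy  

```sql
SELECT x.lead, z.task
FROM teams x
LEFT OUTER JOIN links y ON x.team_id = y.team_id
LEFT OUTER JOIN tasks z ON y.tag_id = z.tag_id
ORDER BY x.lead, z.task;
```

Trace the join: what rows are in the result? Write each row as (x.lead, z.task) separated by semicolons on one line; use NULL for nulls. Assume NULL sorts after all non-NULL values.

Evaluate left to right. First `teams x LEFT JOIN links y` on team_id: 6 row(s).
Then LEFT JOIN `tasks z` on tag_id: each of those 6 rows is kept; rows whose y.tag_id has no match in z get NULL for z's columns.

(Judy, Build); (Ken, NULL); (Mona, Doc); (Vik, NULL); (Vik, NULL); (Zane, NULL)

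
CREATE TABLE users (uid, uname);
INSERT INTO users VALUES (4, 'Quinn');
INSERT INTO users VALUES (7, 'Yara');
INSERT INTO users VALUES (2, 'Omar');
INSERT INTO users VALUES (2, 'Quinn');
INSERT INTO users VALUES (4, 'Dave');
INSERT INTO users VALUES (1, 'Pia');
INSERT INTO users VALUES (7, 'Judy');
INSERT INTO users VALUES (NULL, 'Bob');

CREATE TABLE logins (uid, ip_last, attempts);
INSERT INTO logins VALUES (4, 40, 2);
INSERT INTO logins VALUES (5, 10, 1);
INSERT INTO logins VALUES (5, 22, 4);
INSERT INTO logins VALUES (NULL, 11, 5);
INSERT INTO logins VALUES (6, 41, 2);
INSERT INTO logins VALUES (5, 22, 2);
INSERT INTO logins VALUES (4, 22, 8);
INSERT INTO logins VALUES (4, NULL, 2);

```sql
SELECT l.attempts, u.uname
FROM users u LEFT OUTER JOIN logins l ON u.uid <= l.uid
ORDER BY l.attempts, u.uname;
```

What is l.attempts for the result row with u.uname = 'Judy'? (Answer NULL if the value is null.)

NULL

LEFT JOIN keeps every row from `users`; unmatched rows get NULL for `logins`'s columns.
Matching on u.uid <= l.uid. A NULL in a compared column never satisfies the condition.
Matched pairs: 35; unmatched u rows kept: 3.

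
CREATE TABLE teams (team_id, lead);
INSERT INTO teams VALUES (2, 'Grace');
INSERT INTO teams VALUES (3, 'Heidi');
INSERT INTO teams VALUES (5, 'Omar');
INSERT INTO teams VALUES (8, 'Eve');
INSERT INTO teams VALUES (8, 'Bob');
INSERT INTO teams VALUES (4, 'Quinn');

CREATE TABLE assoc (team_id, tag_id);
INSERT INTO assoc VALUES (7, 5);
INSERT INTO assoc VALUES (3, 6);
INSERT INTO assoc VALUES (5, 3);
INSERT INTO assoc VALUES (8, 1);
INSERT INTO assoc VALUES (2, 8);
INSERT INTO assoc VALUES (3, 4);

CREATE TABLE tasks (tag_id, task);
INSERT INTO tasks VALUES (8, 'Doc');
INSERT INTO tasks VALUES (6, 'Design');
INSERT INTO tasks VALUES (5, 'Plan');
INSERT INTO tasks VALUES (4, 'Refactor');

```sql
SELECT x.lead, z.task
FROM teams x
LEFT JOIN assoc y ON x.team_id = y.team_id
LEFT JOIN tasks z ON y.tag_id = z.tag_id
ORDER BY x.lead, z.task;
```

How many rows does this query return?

Evaluate left to right. First `teams x LEFT JOIN assoc y` on team_id: 7 row(s).
Then LEFT JOIN `tasks z` on tag_id: each of those 7 rows is kept; rows whose y.tag_id has no match in z get NULL for z's columns.
Result: 7 row(s).

7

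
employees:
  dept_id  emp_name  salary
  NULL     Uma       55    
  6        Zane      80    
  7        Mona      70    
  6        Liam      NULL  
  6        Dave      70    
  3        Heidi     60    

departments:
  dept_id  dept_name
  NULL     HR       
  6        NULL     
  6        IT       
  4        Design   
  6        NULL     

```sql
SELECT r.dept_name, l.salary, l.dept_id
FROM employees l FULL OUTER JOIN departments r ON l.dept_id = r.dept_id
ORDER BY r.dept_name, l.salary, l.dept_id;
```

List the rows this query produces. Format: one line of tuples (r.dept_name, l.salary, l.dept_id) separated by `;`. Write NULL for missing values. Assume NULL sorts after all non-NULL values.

(Design, NULL, NULL); (HR, NULL, NULL); (IT, 70, 6); (IT, 80, 6); (IT, NULL, 6); (NULL, 55, NULL); (NULL, 60, 3); (NULL, 70, 6); (NULL, 70, 6); (NULL, 70, 7); (NULL, 80, 6); (NULL, 80, 6); (NULL, NULL, 6); (NULL, NULL, 6)

FULL OUTER JOIN keeps every row from both sides; unmatched rows get NULL for the other side's columns.
Matching on l.dept_id = r.dept_id. A NULL in a compared column never satisfies the condition.
- l[0] dept_id=NULL → no match; kept with NULLs on the r side.
- l[1] dept_id=6 → 3 match(es) in r → 3 row(s).
- l[2] dept_id=7 → no match; kept with NULLs on the r side.
- l[3] dept_id=6 → 3 match(es) in r → 3 row(s).
- l[4] dept_id=6 → 3 match(es) in r → 3 row(s).
- l[5] dept_id=3 → no match; kept with NULLs on the r side.
- plus 2 unmatched r row(s), each kept with NULL l columns.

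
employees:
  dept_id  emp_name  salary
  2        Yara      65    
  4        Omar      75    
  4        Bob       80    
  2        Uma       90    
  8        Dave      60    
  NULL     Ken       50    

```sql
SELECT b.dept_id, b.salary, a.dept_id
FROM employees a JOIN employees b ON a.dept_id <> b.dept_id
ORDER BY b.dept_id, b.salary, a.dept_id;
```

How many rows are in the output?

INNER JOIN keeps only pairs where the ON condition holds.
Matching on a.dept_id <> b.dept_id. A NULL in a compared column never satisfies the condition.
- a row (dept_id=2): matches 3 b row(s) → 3 output row(s).
- a row (dept_id=4): matches 3 b row(s) → 3 output row(s).
- a row (dept_id=4): matches 3 b row(s) → 3 output row(s).
- a row (dept_id=2): matches 3 b row(s) → 3 output row(s).
- a row (dept_id=8): matches 4 b row(s) → 4 output row(s).
- a row (dept_id=NULL): no match → dropped.
Total: 16 rows.

16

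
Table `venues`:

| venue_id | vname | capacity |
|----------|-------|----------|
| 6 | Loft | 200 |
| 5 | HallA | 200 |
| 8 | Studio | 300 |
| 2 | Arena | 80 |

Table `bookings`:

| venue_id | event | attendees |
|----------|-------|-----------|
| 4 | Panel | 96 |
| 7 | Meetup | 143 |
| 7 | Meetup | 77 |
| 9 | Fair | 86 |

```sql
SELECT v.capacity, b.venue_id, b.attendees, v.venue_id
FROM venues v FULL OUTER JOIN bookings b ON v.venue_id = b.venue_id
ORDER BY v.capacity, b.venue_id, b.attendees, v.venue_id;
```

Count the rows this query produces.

8

FULL OUTER JOIN keeps every row from both sides; unmatched rows get NULL for the other side's columns.
Matching on v.venue_id = b.venue_id.
Matched pairs: 0; unmatched v rows kept: 4; unmatched b rows kept: 4.
Total: 0 matched + 8 padded = 8 rows.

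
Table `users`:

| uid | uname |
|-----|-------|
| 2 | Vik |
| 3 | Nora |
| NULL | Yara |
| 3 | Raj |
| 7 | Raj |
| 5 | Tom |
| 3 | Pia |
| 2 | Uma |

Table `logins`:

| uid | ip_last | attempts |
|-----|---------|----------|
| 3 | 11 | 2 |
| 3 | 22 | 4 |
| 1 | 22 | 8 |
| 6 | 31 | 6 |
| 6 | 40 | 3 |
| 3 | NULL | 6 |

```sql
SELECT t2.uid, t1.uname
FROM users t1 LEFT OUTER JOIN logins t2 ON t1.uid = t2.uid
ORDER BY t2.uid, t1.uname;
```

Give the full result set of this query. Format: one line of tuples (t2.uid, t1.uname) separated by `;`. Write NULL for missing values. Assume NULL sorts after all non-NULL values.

(3, Nora); (3, Nora); (3, Nora); (3, Pia); (3, Pia); (3, Pia); (3, Raj); (3, Raj); (3, Raj); (NULL, Raj); (NULL, Tom); (NULL, Uma); (NULL, Vik); (NULL, Yara)

LEFT JOIN keeps every row from `users`; unmatched rows get NULL for `logins`'s columns.
Matching on t1.uid = t2.uid. A NULL in a compared column never satisfies the condition.
- t1 (uid=2) has no partner → padded with NULL.
- t1 (uid=3) pairs with 3 row(s) of t2.
- t1 (uid=NULL) has no partner → padded with NULL.
- t1 (uid=3) pairs with 3 row(s) of t2.
- t1 (uid=7) has no partner → padded with NULL.
- t1 (uid=5) has no partner → padded with NULL.
- t1 (uid=3) pairs with 3 row(s) of t2.
- t1 (uid=2) has no partner → padded with NULL.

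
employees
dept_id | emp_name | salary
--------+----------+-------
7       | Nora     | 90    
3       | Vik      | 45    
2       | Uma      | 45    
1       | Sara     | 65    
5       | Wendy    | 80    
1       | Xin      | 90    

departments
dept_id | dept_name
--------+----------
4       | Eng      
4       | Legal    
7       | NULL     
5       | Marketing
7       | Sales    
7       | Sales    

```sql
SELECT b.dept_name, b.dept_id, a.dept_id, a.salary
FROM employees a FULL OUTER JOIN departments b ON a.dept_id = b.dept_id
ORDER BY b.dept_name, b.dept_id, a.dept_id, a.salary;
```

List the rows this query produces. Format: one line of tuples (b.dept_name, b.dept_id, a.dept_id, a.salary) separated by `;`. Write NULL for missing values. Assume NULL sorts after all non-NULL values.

(Eng, 4, NULL, NULL); (Legal, 4, NULL, NULL); (Marketing, 5, 5, 80); (Sales, 7, 7, 90); (Sales, 7, 7, 90); (NULL, 7, 7, 90); (NULL, NULL, 1, 65); (NULL, NULL, 1, 90); (NULL, NULL, 2, 45); (NULL, NULL, 3, 45)

FULL OUTER JOIN keeps every row from both sides; unmatched rows get NULL for the other side's columns.
Matching on a.dept_id = b.dept_id.
Matched pairs: 4; unmatched a rows kept: 4; unmatched b rows kept: 2.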